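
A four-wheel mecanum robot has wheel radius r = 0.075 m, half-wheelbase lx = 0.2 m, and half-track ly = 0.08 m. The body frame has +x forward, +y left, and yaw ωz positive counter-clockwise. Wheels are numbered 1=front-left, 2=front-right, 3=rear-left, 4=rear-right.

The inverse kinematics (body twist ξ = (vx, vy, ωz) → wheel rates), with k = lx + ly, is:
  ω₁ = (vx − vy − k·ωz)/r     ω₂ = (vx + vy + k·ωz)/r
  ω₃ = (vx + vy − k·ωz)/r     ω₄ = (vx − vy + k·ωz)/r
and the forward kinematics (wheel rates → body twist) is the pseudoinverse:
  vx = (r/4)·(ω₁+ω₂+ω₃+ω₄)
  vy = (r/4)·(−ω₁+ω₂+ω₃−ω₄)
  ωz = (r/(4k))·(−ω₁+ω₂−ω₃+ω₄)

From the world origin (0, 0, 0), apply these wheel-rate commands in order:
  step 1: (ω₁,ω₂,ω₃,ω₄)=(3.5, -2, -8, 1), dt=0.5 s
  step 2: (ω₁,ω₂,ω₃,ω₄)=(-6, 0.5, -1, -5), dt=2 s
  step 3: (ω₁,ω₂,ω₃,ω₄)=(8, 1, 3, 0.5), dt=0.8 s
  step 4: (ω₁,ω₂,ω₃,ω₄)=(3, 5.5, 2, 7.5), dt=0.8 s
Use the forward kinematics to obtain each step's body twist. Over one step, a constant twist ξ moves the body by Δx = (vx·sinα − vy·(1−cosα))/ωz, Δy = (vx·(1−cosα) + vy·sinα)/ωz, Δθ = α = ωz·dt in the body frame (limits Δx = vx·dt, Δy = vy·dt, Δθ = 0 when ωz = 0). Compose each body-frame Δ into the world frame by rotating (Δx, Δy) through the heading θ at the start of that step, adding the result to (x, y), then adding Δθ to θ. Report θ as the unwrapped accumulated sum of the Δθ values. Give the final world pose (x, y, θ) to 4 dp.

step 1: ξ=(vx,vy,ωz)=(-0.1031, -0.2719, 0.2344), dt=0.5 → body Δ=(-0.0435, -0.1386, 0.1172) → world pose (-0.0435, -0.1386, 0.1172)
step 2: ξ=(vx,vy,ωz)=(-0.2156, 0.1969, 0.1674), dt=2.0 → body Δ=(-0.4885, 0.3149, 0.3348) → world pose (-0.5655, 0.1170, 0.4520)
step 3: ξ=(vx,vy,ωz)=(0.2344, -0.0844, -0.6362), dt=0.8 → body Δ=(0.1627, -0.1113, -0.5089) → world pose (-0.3705, 0.0879, -0.0569)
step 4: ξ=(vx,vy,ωz)=(0.3375, -0.0563, 0.5357), dt=0.8 → body Δ=(0.2713, 0.0133, 0.4286) → world pose (-0.0989, 0.0858, 0.3717)

(-0.0989, 0.0858, 0.3717)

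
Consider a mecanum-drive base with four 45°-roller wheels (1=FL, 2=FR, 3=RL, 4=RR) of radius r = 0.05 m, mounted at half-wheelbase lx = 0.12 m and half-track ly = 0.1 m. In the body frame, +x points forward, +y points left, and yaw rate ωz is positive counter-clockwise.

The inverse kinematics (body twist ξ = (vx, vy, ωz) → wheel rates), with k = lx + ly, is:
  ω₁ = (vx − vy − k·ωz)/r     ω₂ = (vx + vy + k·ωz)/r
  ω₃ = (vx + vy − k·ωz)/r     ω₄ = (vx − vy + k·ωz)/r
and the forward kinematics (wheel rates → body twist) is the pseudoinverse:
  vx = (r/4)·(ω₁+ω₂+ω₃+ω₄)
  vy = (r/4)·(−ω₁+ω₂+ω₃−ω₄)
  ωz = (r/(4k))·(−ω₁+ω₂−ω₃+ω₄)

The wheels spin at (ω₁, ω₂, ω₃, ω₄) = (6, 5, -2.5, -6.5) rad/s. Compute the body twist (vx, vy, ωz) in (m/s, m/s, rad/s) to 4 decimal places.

k = lx + ly = 0.12 + 0.1 = 0.2200
ω₁+ω₂+ω₃+ω₄ = 2.0000  →  vx = (0.05/4)·2.0000 = 0.0250
−ω₁+ω₂+ω₃−ω₄ = 3.0000  →  vy = (0.05/4)·3.0000 = 0.0375
−ω₁+ω₂−ω₃+ω₄ = -5.0000  →  ωz = (0.05/0.8800)·-5.0000 = -0.2841

(0.0250, 0.0375, -0.2841)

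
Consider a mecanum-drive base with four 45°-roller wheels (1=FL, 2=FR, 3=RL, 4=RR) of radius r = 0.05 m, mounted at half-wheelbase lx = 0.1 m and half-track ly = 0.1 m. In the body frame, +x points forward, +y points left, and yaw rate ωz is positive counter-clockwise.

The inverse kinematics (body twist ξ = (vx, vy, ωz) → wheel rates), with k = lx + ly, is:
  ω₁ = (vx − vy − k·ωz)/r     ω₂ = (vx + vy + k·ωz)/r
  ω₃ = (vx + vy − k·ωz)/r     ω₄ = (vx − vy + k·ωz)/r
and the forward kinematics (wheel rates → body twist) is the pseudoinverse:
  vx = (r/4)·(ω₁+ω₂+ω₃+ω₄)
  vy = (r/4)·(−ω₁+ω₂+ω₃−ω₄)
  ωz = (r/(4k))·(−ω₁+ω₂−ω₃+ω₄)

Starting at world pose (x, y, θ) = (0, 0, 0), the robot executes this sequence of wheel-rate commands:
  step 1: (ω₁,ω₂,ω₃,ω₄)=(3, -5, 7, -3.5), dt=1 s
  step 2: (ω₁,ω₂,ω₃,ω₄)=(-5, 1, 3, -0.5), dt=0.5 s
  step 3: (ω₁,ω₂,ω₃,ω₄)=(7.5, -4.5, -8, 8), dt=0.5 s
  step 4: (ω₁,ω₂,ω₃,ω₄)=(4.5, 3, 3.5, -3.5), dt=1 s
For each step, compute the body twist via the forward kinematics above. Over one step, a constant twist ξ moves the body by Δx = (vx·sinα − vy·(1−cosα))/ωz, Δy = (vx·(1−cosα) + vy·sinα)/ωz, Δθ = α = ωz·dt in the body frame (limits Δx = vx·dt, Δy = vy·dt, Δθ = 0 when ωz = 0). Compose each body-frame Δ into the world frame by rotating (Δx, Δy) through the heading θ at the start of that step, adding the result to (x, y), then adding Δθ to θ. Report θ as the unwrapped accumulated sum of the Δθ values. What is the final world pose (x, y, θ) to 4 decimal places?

(0.0372, -0.1222, -1.4844)

step 1: ξ=(vx,vy,ωz)=(0.0188, 0.0313, -1.1562), dt=1.0 → body Δ=(0.0310, 0.0151, -1.1562) → world pose (0.0310, 0.0151, -1.1562)
step 2: ξ=(vx,vy,ωz)=(-0.0187, 0.1188, 0.1562), dt=0.5 → body Δ=(-0.0117, 0.0589, 0.0781) → world pose (0.0802, 0.0495, -1.0781)
step 3: ξ=(vx,vy,ωz)=(0.0375, -0.3500, 0.2500), dt=0.5 → body Δ=(0.0296, -0.1734, 0.1250) → world pose (-0.0585, -0.0586, -0.9531)
step 4: ξ=(vx,vy,ωz)=(0.0938, 0.0688, -0.5312), dt=1.0 → body Δ=(0.1072, 0.0412, -0.5312) → world pose (0.0372, -0.1222, -1.4844)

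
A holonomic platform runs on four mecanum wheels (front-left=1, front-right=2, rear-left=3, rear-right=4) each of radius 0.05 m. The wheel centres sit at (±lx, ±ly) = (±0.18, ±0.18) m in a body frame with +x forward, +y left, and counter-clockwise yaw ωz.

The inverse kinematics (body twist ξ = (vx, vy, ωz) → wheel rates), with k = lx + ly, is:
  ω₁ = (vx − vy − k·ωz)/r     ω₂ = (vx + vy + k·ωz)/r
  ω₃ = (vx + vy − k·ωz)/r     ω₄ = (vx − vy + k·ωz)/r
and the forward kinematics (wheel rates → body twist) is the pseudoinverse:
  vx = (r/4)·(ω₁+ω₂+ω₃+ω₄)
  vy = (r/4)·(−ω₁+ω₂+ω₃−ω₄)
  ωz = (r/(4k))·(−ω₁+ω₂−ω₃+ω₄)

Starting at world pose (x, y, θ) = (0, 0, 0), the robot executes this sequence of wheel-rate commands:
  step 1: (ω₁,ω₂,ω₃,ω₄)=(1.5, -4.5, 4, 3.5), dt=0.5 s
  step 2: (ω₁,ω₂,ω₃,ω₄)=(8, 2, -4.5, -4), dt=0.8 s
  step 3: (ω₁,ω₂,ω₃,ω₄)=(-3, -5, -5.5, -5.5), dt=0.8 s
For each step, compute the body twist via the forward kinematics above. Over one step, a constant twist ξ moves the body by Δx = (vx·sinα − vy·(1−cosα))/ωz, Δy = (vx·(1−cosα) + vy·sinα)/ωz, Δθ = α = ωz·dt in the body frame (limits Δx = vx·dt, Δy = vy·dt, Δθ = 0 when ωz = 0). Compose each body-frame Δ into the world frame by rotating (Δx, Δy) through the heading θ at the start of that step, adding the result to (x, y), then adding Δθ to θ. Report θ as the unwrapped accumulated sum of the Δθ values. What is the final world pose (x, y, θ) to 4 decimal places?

step 1: ξ=(vx,vy,ωz)=(0.0563, -0.0688, -0.2257), dt=0.5 → body Δ=(0.0261, -0.0359, -0.1128) → world pose (0.0261, -0.0359, -0.1128)
step 2: ξ=(vx,vy,ωz)=(0.0188, -0.0813, -0.1910), dt=0.8 → body Δ=(0.0100, -0.0659, -0.1528) → world pose (0.0286, -0.1025, -0.2656)
step 3: ξ=(vx,vy,ωz)=(-0.2375, -0.0250, -0.0694), dt=0.8 → body Δ=(-0.1905, -0.0147, -0.0556) → world pose (-0.1590, -0.0667, -0.3212)

(-0.1590, -0.0667, -0.3212)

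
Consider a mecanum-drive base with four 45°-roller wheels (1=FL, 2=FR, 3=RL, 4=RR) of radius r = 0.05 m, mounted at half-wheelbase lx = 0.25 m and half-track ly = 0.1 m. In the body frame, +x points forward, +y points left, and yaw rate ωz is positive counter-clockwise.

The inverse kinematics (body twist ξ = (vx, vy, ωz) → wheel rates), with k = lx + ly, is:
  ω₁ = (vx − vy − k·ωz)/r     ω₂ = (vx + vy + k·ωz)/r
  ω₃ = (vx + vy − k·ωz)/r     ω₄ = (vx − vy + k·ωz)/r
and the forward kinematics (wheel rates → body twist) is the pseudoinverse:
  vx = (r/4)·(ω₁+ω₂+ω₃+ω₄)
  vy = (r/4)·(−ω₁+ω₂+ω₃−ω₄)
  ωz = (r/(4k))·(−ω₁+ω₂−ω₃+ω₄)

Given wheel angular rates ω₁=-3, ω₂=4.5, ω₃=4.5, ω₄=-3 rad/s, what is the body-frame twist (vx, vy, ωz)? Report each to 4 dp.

(0.0375, 0.1875, 0.0000)

k = lx + ly = 0.25 + 0.1 = 0.3500
ω₁+ω₂+ω₃+ω₄ = 3.0000  →  vx = (0.05/4)·3.0000 = 0.0375
−ω₁+ω₂+ω₃−ω₄ = 15.0000  →  vy = (0.05/4)·15.0000 = 0.1875
−ω₁+ω₂−ω₃+ω₄ = 0.0000  →  ωz = (0.05/1.4000)·0.0000 = 0.0000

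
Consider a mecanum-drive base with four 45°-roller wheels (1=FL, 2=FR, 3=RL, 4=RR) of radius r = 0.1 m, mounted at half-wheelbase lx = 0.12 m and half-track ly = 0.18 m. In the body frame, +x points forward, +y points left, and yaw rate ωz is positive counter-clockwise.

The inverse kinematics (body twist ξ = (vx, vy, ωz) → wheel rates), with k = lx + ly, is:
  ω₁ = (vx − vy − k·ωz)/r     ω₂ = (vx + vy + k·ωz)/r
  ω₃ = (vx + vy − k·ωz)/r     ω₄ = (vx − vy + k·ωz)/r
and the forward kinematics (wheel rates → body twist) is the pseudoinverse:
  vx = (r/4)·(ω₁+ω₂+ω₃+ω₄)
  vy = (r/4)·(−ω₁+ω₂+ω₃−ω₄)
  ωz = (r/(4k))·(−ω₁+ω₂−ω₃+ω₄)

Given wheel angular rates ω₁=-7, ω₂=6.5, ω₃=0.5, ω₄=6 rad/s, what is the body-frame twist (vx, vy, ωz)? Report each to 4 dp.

(0.1500, 0.2000, 1.5833)

k = lx + ly = 0.12 + 0.18 = 0.3000
ω₁+ω₂+ω₃+ω₄ = 6.0000  →  vx = (0.1/4)·6.0000 = 0.1500
−ω₁+ω₂+ω₃−ω₄ = 8.0000  →  vy = (0.1/4)·8.0000 = 0.2000
−ω₁+ω₂−ω₃+ω₄ = 19.0000  →  ωz = (0.1/1.2000)·19.0000 = 1.5833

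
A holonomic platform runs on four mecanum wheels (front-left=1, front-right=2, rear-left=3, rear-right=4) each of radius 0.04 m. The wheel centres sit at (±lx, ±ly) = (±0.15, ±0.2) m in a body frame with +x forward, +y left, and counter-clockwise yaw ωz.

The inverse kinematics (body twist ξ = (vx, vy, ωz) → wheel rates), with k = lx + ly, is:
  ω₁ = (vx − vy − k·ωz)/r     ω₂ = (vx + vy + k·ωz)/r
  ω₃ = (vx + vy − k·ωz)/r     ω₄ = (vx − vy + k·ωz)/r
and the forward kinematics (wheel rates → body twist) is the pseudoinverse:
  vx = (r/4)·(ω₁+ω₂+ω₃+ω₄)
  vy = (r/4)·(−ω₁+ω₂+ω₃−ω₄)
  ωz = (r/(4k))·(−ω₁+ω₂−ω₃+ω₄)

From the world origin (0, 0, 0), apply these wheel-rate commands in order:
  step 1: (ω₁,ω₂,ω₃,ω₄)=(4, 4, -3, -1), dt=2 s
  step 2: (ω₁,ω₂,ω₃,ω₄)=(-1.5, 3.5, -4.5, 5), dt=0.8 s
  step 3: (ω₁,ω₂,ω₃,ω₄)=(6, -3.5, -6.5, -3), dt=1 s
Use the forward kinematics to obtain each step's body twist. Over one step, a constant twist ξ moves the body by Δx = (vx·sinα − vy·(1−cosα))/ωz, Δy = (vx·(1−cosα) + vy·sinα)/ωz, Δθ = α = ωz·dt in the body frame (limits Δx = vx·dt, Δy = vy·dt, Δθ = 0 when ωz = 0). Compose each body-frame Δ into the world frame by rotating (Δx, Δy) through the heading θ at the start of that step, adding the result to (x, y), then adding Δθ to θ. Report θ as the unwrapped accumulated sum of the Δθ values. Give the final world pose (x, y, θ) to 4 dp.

step 1: ξ=(vx,vy,ωz)=(0.0400, -0.0200, 0.0571), dt=2.0 → body Δ=(0.0821, -0.0353, 0.1143) → world pose (0.0821, -0.0353, 0.1143)
step 2: ξ=(vx,vy,ωz)=(0.0250, -0.0450, 0.4143), dt=0.8 → body Δ=(0.0255, -0.0321, 0.3314) → world pose (0.1111, -0.0643, 0.4457)
step 3: ξ=(vx,vy,ωz)=(-0.0700, -0.1300, -0.1714), dt=1.0 → body Δ=(-0.0808, -0.1234, -0.1714) → world pose (0.0915, -0.2104, 0.2743)

(0.0915, -0.2104, 0.2743)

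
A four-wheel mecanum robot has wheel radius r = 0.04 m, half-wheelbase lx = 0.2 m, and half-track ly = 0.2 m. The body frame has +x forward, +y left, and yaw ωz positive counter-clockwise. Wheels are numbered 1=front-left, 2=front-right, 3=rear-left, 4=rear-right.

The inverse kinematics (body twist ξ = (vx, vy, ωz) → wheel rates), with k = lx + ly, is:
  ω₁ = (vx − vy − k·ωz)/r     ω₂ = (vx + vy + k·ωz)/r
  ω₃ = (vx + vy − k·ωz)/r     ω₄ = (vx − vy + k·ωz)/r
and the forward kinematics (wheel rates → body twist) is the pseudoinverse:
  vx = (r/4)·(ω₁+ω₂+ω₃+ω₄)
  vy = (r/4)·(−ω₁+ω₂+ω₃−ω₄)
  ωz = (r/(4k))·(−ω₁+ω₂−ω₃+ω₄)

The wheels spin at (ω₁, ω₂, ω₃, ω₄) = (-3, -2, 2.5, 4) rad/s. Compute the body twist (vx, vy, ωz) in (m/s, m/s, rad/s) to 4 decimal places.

(0.0150, -0.0050, 0.0625)

k = lx + ly = 0.2 + 0.2 = 0.4000
ω₁+ω₂+ω₃+ω₄ = 1.5000  →  vx = (0.04/4)·1.5000 = 0.0150
−ω₁+ω₂+ω₃−ω₄ = -0.5000  →  vy = (0.04/4)·-0.5000 = -0.0050
−ω₁+ω₂−ω₃+ω₄ = 2.5000  →  ωz = (0.04/1.6000)·2.5000 = 0.0625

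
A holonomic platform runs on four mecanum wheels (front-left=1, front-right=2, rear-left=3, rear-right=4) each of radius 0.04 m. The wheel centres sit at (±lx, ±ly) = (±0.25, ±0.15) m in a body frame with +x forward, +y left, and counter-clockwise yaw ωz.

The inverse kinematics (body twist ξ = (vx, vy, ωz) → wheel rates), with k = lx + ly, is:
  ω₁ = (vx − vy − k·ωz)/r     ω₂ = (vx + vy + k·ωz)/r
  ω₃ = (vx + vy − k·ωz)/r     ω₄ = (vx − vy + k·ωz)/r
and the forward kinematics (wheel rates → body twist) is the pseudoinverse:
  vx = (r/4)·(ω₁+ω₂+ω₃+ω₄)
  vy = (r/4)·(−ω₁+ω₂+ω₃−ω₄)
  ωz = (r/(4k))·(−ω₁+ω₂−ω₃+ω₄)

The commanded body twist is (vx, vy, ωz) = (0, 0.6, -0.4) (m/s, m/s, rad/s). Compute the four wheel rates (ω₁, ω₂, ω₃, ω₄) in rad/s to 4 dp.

k = lx + ly = 0.25 + 0.15 = 0.4000;  k·ωz = 0.4000·-0.4 = -0.1600
ω₁ (FL) = (vx − vy − k·ωz)/r = -0.4400/0.04 = -11.0000
ω₂ (FR) = (vx + vy + k·ωz)/r = 0.4400/0.04 = 11.0000
ω₃ (RL) = (vx + vy − k·ωz)/r = 0.7600/0.04 = 19.0000
ω₄ (RR) = (vx − vy + k·ωz)/r = -0.7600/0.04 = -19.0000

(-11.0000, 11.0000, 19.0000, -19.0000)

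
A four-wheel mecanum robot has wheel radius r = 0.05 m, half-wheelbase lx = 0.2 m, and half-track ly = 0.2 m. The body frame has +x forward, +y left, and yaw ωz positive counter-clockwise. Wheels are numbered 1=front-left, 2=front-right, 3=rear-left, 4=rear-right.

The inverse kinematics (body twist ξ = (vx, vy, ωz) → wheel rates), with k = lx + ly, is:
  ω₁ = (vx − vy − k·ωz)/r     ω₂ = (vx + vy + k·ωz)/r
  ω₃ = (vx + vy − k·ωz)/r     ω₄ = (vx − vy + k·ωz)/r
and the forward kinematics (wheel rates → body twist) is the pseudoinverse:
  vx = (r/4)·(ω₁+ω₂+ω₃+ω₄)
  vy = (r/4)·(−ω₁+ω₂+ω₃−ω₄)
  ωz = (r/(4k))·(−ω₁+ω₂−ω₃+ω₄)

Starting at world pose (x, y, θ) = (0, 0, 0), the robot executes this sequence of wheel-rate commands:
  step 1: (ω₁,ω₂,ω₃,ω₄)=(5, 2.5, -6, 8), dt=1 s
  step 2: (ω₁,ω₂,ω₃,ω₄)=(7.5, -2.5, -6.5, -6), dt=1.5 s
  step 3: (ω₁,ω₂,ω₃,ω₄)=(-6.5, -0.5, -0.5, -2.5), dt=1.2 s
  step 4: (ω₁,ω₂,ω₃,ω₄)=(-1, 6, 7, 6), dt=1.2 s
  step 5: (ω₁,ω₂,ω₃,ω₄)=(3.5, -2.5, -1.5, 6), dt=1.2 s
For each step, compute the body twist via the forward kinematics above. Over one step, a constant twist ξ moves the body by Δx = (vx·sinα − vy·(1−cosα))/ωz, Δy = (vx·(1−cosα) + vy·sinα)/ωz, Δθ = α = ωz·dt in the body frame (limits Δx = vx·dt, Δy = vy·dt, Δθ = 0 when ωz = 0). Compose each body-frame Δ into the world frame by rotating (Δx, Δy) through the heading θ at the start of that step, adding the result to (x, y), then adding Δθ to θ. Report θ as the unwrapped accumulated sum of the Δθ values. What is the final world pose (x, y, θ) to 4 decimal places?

step 1: ξ=(vx,vy,ωz)=(0.1187, -0.2063, 0.3594), dt=1.0 → body Δ=(0.1529, -0.1807, 0.3594) → world pose (0.1529, -0.1807, 0.3594)
step 2: ξ=(vx,vy,ωz)=(-0.0938, -0.1312, -0.2969), dt=1.5 → body Δ=(-0.1791, -0.1596, -0.4453) → world pose (0.0413, -0.3932, -0.0859)
step 3: ξ=(vx,vy,ωz)=(-0.1250, 0.1000, 0.1250), dt=1.2 → body Δ=(-0.1584, 0.1083, 0.1500) → world pose (-0.1072, -0.2716, 0.0641)
step 4: ξ=(vx,vy,ωz)=(0.2250, 0.1000, 0.1875), dt=1.2 → body Δ=(0.2543, 0.1492, 0.2250) → world pose (0.1370, -0.1064, 0.2891)
step 5: ξ=(vx,vy,ωz)=(0.0688, -0.1688, 0.0469), dt=1.2 → body Δ=(0.0882, -0.2001, 0.0562) → world pose (0.2785, -0.2731, 0.3453)

(0.2785, -0.2731, 0.3453)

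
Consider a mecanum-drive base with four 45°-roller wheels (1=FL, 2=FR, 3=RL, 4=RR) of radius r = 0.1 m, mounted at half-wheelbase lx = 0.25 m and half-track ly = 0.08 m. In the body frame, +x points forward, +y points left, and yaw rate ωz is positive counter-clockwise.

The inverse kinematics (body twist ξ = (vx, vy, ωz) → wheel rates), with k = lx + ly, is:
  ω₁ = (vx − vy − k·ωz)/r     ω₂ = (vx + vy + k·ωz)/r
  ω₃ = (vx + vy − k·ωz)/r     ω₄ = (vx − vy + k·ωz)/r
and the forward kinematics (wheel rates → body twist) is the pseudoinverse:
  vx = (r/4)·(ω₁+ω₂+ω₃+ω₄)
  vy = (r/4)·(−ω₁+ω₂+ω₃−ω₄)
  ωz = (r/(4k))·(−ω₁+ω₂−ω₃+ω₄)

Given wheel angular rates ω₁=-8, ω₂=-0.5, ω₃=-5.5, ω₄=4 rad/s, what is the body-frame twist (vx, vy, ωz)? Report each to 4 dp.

(-0.2500, -0.0500, 1.2879)

k = lx + ly = 0.25 + 0.08 = 0.3300
ω₁+ω₂+ω₃+ω₄ = -10.0000  →  vx = (0.1/4)·-10.0000 = -0.2500
−ω₁+ω₂+ω₃−ω₄ = -2.0000  →  vy = (0.1/4)·-2.0000 = -0.0500
−ω₁+ω₂−ω₃+ω₄ = 17.0000  →  ωz = (0.1/1.3200)·17.0000 = 1.2879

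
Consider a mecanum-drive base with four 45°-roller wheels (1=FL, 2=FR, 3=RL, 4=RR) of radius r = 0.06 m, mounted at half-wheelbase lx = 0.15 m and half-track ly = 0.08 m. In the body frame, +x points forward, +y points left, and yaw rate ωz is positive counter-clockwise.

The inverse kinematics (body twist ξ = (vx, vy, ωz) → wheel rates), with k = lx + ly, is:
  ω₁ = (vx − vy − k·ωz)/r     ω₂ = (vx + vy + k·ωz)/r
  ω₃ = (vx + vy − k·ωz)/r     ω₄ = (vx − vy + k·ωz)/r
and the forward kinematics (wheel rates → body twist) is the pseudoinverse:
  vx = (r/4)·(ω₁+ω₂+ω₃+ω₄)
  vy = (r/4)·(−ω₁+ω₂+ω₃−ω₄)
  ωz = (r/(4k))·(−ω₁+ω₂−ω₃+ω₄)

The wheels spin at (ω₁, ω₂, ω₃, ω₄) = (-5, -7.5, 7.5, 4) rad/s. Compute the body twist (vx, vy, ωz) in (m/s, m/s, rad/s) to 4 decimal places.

k = lx + ly = 0.15 + 0.08 = 0.2300
ω₁+ω₂+ω₃+ω₄ = -1.0000  →  vx = (0.06/4)·-1.0000 = -0.0150
−ω₁+ω₂+ω₃−ω₄ = 1.0000  →  vy = (0.06/4)·1.0000 = 0.0150
−ω₁+ω₂−ω₃+ω₄ = -6.0000  →  ωz = (0.06/0.9200)·-6.0000 = -0.3913

(-0.0150, 0.0150, -0.3913)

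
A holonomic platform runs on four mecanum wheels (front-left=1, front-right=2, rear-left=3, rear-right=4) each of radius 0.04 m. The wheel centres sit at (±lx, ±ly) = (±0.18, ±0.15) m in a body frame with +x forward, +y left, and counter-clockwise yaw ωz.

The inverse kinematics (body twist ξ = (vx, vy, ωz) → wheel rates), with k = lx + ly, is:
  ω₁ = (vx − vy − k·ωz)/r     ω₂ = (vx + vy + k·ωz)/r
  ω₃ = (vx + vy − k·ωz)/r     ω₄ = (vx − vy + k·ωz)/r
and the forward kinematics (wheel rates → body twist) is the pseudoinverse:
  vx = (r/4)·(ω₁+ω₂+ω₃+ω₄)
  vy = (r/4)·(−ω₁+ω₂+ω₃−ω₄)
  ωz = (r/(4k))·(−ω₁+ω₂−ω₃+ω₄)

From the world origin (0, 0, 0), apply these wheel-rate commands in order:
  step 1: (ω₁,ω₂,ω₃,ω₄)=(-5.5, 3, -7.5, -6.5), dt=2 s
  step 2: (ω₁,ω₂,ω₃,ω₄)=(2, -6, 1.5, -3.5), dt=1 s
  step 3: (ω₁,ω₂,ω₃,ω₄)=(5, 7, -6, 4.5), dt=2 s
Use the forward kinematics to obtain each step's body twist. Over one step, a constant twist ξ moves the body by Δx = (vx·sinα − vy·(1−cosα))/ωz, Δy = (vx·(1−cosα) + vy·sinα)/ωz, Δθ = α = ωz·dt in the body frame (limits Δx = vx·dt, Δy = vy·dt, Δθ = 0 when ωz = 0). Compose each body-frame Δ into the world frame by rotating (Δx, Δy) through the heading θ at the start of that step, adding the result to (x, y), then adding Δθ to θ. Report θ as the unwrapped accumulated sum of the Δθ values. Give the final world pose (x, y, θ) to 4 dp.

step 1: ξ=(vx,vy,ωz)=(-0.1650, 0.0750, 0.2879), dt=2.0 → body Δ=(-0.3541, 0.0494, 0.5758) → world pose (-0.3541, 0.0494, 0.5758)
step 2: ξ=(vx,vy,ωz)=(-0.0600, -0.0300, -0.3939), dt=1.0 → body Δ=(-0.0643, -0.0176, -0.3939) → world pose (-0.3984, -0.0003, 0.1818)
step 3: ξ=(vx,vy,ωz)=(0.1050, -0.0850, 0.3788), dt=2.0 → body Δ=(0.2519, -0.0784, 0.7576) → world pose (-0.1366, -0.0318, 0.9394)

(-0.1366, -0.0318, 0.9394)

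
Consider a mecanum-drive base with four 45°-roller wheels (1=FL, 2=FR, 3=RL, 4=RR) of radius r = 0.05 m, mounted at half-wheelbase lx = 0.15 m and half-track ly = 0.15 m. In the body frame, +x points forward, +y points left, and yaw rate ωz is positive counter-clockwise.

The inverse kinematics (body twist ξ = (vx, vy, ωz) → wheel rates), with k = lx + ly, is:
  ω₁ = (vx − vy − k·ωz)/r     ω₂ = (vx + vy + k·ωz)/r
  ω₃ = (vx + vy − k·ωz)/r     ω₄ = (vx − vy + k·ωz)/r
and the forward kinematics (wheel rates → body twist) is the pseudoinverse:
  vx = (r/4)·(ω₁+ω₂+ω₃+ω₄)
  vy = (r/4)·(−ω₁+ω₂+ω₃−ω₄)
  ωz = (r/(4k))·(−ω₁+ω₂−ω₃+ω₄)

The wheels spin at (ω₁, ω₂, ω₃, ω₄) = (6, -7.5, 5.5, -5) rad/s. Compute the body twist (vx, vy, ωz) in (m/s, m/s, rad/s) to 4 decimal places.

k = lx + ly = 0.15 + 0.15 = 0.3000
ω₁+ω₂+ω₃+ω₄ = -1.0000  →  vx = (0.05/4)·-1.0000 = -0.0125
−ω₁+ω₂+ω₃−ω₄ = -3.0000  →  vy = (0.05/4)·-3.0000 = -0.0375
−ω₁+ω₂−ω₃+ω₄ = -24.0000  →  ωz = (0.05/1.2000)·-24.0000 = -1.0000

(-0.0125, -0.0375, -1.0000)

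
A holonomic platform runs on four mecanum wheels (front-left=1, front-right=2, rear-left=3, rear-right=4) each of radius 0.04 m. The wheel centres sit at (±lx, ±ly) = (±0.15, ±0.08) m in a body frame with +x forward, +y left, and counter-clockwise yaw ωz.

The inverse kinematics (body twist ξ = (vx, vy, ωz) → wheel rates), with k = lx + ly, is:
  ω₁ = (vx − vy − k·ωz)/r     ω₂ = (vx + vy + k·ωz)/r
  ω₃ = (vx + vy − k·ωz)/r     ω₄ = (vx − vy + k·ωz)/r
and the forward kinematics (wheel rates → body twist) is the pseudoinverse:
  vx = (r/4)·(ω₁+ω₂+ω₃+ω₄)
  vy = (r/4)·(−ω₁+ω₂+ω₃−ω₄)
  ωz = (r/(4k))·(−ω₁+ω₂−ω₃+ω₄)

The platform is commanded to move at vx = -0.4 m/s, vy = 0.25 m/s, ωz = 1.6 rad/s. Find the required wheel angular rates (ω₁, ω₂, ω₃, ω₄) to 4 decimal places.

k = lx + ly = 0.15 + 0.08 = 0.2300;  k·ωz = 0.2300·1.6 = 0.3680
ω₁ (FL) = (vx − vy − k·ωz)/r = -1.0180/0.04 = -25.4500
ω₂ (FR) = (vx + vy + k·ωz)/r = 0.2180/0.04 = 5.4500
ω₃ (RL) = (vx + vy − k·ωz)/r = -0.5180/0.04 = -12.9500
ω₄ (RR) = (vx − vy + k·ωz)/r = -0.2820/0.04 = -7.0500

(-25.4500, 5.4500, -12.9500, -7.0500)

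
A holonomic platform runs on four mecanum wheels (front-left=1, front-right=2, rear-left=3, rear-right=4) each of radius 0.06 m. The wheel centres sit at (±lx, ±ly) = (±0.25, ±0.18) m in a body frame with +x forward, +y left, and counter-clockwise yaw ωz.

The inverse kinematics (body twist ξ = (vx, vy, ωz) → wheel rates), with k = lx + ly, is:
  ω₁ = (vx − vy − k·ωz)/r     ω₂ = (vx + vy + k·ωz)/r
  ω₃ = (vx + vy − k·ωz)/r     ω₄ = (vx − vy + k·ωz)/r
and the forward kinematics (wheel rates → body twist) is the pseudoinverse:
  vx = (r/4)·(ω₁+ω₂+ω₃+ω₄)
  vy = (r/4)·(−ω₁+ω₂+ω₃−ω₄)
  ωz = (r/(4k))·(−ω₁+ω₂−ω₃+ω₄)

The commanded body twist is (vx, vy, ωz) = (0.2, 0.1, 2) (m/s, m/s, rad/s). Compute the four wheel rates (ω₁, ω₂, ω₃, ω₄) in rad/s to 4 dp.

(-12.6667, 19.3333, -9.3333, 16.0000)

k = lx + ly = 0.25 + 0.18 = 0.4300;  k·ωz = 0.4300·2 = 0.8600
ω₁ (FL) = (vx − vy − k·ωz)/r = -0.7600/0.06 = -12.6667
ω₂ (FR) = (vx + vy + k·ωz)/r = 1.1600/0.06 = 19.3333
ω₃ (RL) = (vx + vy − k·ωz)/r = -0.5600/0.06 = -9.3333
ω₄ (RR) = (vx − vy + k·ωz)/r = 0.9600/0.06 = 16.0000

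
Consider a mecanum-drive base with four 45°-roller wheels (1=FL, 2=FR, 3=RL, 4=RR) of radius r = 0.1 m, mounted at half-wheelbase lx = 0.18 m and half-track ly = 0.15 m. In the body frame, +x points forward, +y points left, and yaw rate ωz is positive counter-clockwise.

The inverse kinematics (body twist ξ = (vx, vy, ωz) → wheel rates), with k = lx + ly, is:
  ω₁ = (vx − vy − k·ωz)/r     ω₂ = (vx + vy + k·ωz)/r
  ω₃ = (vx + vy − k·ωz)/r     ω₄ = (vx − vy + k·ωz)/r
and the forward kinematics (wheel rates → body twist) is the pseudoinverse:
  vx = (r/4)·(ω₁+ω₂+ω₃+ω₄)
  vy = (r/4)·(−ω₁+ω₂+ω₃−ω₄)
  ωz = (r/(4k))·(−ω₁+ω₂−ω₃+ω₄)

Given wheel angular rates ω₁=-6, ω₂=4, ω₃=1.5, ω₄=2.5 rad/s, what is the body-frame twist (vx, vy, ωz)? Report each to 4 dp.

k = lx + ly = 0.18 + 0.15 = 0.3300
ω₁+ω₂+ω₃+ω₄ = 2.0000  →  vx = (0.1/4)·2.0000 = 0.0500
−ω₁+ω₂+ω₃−ω₄ = 9.0000  →  vy = (0.1/4)·9.0000 = 0.2250
−ω₁+ω₂−ω₃+ω₄ = 11.0000  →  ωz = (0.1/1.3200)·11.0000 = 0.8333

(0.0500, 0.2250, 0.8333)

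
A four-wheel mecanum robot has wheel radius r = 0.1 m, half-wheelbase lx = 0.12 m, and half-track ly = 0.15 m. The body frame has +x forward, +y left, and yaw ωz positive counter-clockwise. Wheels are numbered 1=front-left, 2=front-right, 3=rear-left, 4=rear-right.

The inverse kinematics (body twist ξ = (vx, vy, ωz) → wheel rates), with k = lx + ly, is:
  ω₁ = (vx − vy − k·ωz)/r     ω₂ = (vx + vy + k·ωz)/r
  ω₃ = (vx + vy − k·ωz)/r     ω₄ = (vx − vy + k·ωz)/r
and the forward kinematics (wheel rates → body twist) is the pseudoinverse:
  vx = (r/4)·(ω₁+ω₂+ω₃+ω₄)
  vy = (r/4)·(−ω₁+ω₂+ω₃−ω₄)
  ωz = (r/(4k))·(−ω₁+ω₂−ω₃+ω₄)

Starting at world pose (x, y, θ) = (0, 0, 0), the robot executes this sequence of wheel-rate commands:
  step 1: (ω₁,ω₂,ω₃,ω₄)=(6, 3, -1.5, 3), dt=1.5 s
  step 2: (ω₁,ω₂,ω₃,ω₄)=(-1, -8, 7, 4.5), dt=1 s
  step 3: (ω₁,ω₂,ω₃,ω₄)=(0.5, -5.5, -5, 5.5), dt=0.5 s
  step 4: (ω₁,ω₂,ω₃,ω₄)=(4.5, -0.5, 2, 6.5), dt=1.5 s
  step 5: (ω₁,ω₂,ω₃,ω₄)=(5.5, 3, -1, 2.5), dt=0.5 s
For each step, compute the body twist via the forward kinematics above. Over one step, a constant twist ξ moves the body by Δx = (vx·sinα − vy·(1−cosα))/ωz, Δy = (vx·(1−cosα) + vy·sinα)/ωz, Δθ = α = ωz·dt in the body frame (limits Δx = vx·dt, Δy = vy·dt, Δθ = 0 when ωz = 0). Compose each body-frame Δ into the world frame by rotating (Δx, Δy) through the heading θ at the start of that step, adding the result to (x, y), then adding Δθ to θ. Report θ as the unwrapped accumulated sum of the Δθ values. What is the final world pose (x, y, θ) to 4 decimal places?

step 1: ξ=(vx,vy,ωz)=(0.2625, -0.1875, 0.1389), dt=1.5 → body Δ=(0.4201, -0.2384, 0.2083) → world pose (0.4201, -0.2384, 0.2083)
step 2: ξ=(vx,vy,ωz)=(0.0625, -0.1125, -0.8796), dt=1.0 → body Δ=(0.0084, -0.1243, -0.8796) → world pose (0.4540, -0.3582, -0.6713)
step 3: ξ=(vx,vy,ωz)=(-0.1125, -0.4125, 0.4167), dt=0.5 → body Δ=(-0.0344, -0.2106, 0.2083) → world pose (0.2960, -0.5017, -0.4630)
step 4: ξ=(vx,vy,ωz)=(0.3125, -0.2375, -0.0463), dt=1.5 → body Δ=(0.4560, -0.3722, -0.0694) → world pose (0.5378, -1.0384, -0.5324)
step 5: ξ=(vx,vy,ωz)=(0.2500, -0.1500, 0.0926), dt=0.5 → body Δ=(0.1267, -0.0721, 0.0463) → world pose (0.6104, -1.1648, -0.4861)

(0.6104, -1.1648, -0.4861)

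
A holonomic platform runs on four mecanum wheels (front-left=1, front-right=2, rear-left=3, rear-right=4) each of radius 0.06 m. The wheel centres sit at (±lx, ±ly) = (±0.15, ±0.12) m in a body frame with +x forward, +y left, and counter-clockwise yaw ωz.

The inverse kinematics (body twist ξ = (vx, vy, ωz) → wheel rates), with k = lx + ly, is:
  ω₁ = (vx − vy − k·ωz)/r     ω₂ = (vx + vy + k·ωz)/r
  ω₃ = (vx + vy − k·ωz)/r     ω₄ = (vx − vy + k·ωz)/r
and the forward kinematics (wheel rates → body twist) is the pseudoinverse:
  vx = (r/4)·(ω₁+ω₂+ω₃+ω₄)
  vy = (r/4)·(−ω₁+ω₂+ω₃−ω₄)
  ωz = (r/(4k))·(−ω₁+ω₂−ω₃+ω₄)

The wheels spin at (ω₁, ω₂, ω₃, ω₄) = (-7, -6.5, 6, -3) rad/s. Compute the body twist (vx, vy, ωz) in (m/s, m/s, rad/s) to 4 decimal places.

k = lx + ly = 0.15 + 0.12 = 0.2700
ω₁+ω₂+ω₃+ω₄ = -10.5000  →  vx = (0.06/4)·-10.5000 = -0.1575
−ω₁+ω₂+ω₃−ω₄ = 9.5000  →  vy = (0.06/4)·9.5000 = 0.1425
−ω₁+ω₂−ω₃+ω₄ = -8.5000  →  ωz = (0.06/1.0800)·-8.5000 = -0.4722

(-0.1575, 0.1425, -0.4722)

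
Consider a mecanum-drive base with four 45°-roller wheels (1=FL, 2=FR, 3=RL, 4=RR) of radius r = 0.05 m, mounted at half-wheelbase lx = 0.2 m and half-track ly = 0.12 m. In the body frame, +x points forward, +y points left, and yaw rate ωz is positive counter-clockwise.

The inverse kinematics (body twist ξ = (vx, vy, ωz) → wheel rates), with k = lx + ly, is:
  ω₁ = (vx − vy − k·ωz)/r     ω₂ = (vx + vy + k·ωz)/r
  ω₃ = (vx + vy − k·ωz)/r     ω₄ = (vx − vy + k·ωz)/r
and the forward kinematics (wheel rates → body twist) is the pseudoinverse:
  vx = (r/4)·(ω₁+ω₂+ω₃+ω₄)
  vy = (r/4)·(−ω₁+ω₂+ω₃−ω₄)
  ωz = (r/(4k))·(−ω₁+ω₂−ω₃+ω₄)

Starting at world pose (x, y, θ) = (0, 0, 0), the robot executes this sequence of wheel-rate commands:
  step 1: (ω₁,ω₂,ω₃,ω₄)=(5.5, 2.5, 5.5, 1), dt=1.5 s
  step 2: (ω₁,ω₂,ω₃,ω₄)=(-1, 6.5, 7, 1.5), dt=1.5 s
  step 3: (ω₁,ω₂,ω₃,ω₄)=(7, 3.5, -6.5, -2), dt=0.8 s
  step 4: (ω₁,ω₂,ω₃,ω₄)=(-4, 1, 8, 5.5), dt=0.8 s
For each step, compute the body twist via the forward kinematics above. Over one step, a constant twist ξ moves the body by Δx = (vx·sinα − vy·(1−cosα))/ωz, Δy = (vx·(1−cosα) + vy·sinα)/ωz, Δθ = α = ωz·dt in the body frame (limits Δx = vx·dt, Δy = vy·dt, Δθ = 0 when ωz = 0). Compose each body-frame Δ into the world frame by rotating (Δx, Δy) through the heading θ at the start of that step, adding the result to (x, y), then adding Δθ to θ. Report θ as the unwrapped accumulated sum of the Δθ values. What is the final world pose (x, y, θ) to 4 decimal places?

step 1: ξ=(vx,vy,ωz)=(0.1813, 0.0187, -0.2930), dt=1.5 → body Δ=(0.2693, -0.0316, -0.4395) → world pose (0.2693, -0.0316, -0.4395)
step 2: ξ=(vx,vy,ωz)=(0.1750, 0.1625, 0.0781), dt=1.5 → body Δ=(0.2476, 0.2586, 0.1172) → world pose (0.6034, 0.0971, -0.3223)
step 3: ξ=(vx,vy,ωz)=(0.0250, -0.1000, 0.0391), dt=0.8 → body Δ=(0.0212, -0.0797, 0.0312) → world pose (0.5983, 0.0148, -0.2910)
step 4: ξ=(vx,vy,ωz)=(0.1313, 0.0938, 0.0977), dt=0.8 → body Δ=(0.1020, 0.0790, 0.0781) → world pose (0.7187, 0.0612, -0.2129)

(0.7187, 0.0612, -0.2129)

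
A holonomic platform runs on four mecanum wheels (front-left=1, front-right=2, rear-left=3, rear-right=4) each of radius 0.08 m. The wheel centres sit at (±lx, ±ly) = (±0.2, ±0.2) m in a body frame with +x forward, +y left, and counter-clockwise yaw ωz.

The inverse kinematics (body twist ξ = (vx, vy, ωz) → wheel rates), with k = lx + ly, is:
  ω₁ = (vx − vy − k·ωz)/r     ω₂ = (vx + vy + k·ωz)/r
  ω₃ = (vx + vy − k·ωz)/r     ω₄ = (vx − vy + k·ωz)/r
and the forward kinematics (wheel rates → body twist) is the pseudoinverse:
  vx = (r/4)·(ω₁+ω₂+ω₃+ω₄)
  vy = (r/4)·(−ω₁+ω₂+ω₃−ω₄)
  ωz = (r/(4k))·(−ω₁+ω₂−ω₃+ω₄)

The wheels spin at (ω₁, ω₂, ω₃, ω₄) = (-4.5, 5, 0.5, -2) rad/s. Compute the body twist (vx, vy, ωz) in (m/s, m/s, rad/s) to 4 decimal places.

k = lx + ly = 0.2 + 0.2 = 0.4000
ω₁+ω₂+ω₃+ω₄ = -1.0000  →  vx = (0.08/4)·-1.0000 = -0.0200
−ω₁+ω₂+ω₃−ω₄ = 12.0000  →  vy = (0.08/4)·12.0000 = 0.2400
−ω₁+ω₂−ω₃+ω₄ = 7.0000  →  ωz = (0.08/1.6000)·7.0000 = 0.3500

(-0.0200, 0.2400, 0.3500)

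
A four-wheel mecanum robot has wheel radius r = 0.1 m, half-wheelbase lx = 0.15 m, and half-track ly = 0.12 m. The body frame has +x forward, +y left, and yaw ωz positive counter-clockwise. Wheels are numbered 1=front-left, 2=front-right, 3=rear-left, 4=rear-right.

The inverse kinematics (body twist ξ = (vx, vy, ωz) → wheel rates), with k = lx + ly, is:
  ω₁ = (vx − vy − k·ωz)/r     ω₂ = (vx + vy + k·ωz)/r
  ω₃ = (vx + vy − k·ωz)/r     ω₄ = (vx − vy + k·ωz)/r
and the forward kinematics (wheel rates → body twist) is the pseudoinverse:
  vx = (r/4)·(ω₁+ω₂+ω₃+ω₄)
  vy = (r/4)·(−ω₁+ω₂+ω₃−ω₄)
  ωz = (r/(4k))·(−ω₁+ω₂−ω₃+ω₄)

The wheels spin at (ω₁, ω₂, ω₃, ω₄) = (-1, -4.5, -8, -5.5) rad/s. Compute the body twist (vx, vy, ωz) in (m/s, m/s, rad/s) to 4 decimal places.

(-0.4750, -0.1500, -0.0926)

k = lx + ly = 0.15 + 0.12 = 0.2700
ω₁+ω₂+ω₃+ω₄ = -19.0000  →  vx = (0.1/4)·-19.0000 = -0.4750
−ω₁+ω₂+ω₃−ω₄ = -6.0000  →  vy = (0.1/4)·-6.0000 = -0.1500
−ω₁+ω₂−ω₃+ω₄ = -1.0000  →  ωz = (0.1/1.0800)·-1.0000 = -0.0926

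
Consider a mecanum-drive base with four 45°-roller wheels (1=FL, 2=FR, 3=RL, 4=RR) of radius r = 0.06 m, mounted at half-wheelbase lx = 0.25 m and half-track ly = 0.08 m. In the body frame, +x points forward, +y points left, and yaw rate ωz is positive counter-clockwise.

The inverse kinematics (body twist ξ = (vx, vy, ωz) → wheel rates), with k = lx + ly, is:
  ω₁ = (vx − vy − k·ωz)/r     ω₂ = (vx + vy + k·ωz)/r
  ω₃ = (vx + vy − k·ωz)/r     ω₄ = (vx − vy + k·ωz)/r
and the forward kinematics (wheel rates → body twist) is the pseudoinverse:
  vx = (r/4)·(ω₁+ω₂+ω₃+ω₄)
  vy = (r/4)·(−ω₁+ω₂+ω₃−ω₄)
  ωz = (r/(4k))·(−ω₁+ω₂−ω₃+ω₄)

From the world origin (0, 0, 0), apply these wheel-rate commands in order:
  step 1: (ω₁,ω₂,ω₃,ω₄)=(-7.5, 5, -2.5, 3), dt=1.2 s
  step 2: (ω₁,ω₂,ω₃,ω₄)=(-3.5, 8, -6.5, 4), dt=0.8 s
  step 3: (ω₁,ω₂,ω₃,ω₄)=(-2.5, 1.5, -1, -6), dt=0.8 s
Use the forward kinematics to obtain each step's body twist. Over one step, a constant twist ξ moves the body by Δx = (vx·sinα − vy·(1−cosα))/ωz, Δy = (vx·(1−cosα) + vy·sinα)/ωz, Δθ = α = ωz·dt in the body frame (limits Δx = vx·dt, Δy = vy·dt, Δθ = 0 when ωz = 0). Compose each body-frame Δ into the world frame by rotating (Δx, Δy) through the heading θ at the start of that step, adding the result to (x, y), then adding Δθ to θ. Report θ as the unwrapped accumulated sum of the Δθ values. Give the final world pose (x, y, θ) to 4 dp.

(-0.1822, 0.0006, 1.7455)

step 1: ξ=(vx,vy,ωz)=(-0.0300, 0.1050, 0.8182), dt=1.2 → body Δ=(-0.0875, 0.0904, 0.9818) → world pose (-0.0875, 0.0904, 0.9818)
step 2: ξ=(vx,vy,ωz)=(0.0300, 0.0150, 1.0000), dt=0.8 → body Δ=(0.0170, 0.0199, 0.8000) → world pose (-0.0946, 0.1156, 1.7818)
step 3: ξ=(vx,vy,ωz)=(-0.1200, 0.1350, -0.0455), dt=0.8 → body Δ=(-0.0940, 0.1097, -0.0364) → world pose (-0.1822, 0.0006, 1.7455)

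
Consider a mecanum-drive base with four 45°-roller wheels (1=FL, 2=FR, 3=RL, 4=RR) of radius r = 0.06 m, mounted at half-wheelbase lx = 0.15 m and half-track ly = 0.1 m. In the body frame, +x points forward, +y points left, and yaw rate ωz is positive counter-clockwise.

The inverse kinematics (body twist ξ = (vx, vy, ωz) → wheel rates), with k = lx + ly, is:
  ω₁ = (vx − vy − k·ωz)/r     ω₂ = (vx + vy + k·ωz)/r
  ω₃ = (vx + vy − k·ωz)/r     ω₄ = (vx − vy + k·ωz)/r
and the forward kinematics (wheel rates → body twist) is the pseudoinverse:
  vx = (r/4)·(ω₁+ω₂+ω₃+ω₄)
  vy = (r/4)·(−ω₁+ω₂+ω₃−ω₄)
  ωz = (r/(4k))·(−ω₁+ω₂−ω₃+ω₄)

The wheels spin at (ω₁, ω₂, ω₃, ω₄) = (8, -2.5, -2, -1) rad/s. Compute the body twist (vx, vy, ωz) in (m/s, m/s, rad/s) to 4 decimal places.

(0.0375, -0.1725, -0.5700)

k = lx + ly = 0.15 + 0.1 = 0.2500
ω₁+ω₂+ω₃+ω₄ = 2.5000  →  vx = (0.06/4)·2.5000 = 0.0375
−ω₁+ω₂+ω₃−ω₄ = -11.5000  →  vy = (0.06/4)·-11.5000 = -0.1725
−ω₁+ω₂−ω₃+ω₄ = -9.5000  →  ωz = (0.06/1.0000)·-9.5000 = -0.5700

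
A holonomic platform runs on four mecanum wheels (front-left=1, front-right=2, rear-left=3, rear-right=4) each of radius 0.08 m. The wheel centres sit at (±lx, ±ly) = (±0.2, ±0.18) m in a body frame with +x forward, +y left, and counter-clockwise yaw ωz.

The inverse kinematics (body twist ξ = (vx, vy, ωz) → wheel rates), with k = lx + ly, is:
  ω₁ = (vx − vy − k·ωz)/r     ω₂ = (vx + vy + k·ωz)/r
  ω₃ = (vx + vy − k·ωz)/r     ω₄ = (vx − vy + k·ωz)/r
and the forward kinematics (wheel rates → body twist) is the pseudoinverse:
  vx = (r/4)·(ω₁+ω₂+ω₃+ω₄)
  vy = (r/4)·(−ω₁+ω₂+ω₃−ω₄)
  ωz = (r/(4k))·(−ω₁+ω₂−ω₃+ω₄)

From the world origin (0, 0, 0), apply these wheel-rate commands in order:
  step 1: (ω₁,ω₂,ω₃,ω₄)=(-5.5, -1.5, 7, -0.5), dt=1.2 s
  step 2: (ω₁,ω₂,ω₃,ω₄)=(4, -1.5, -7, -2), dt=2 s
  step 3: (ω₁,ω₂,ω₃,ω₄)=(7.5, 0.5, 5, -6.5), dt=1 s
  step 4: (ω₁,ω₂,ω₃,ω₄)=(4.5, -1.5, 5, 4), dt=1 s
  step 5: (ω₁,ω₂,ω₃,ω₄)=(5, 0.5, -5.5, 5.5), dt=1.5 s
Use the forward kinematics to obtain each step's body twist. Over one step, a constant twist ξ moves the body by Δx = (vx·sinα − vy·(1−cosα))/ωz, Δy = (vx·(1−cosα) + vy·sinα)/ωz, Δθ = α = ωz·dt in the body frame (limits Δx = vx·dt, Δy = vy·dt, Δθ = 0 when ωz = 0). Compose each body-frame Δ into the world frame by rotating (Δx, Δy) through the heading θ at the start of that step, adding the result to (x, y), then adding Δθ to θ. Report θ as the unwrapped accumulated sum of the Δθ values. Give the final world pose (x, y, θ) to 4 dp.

(-0.6670, -0.5982, -1.1026)

step 1: ξ=(vx,vy,ωz)=(-0.0100, 0.2300, -0.1842), dt=1.2 → body Δ=(0.0185, 0.2751, -0.2211) → world pose (0.0185, 0.2751, -0.2211)
step 2: ξ=(vx,vy,ωz)=(-0.1300, -0.2100, -0.0263), dt=2.0 → body Δ=(-0.2709, -0.4130, -0.0526) → world pose (-0.3364, -0.0684, -0.2737)
step 3: ξ=(vx,vy,ωz)=(0.1300, 0.0900, -0.9737), dt=1.0 → body Δ=(0.1509, 0.0180, -0.9737) → world pose (-0.1863, -0.0919, -1.2474)
step 4: ξ=(vx,vy,ωz)=(0.2400, -0.1000, -0.3684), dt=1.0 → body Δ=(0.2164, -0.1415, -0.3684) → world pose (-0.2516, -0.3420, -1.6158)
step 5: ξ=(vx,vy,ωz)=(0.1100, -0.3100, 0.3421), dt=1.5 → body Δ=(0.2746, -0.4034, 0.5132) → world pose (-0.6670, -0.5982, -1.1026)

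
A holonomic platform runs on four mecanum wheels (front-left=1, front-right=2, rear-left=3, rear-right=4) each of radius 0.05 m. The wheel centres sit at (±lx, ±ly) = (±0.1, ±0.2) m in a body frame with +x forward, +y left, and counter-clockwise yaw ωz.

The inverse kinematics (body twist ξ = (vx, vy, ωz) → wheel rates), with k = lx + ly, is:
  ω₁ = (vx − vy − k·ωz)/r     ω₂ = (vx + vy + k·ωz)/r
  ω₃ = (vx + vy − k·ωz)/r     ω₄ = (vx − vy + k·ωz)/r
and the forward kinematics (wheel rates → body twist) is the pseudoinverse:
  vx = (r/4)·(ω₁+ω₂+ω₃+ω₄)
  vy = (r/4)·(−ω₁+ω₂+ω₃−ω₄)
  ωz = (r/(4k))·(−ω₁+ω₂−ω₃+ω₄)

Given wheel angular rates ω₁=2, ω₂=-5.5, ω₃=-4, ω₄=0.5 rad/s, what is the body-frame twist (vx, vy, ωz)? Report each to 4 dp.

(-0.0875, -0.1500, -0.1250)

k = lx + ly = 0.1 + 0.2 = 0.3000
ω₁+ω₂+ω₃+ω₄ = -7.0000  →  vx = (0.05/4)·-7.0000 = -0.0875
−ω₁+ω₂+ω₃−ω₄ = -12.0000  →  vy = (0.05/4)·-12.0000 = -0.1500
−ω₁+ω₂−ω₃+ω₄ = -3.0000  →  ωz = (0.05/1.2000)·-3.0000 = -0.1250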